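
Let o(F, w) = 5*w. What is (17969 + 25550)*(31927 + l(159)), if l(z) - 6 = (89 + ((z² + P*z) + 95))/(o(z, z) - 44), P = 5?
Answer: 1044801671417/751 ≈ 1.3912e+9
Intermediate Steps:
l(z) = 6 + (184 + z² + 5*z)/(-44 + 5*z) (l(z) = 6 + (89 + ((z² + 5*z) + 95))/(5*z - 44) = 6 + (89 + (95 + z² + 5*z))/(-44 + 5*z) = 6 + (184 + z² + 5*z)/(-44 + 5*z))
(17969 + 25550)*(31927 + l(159)) = (17969 + 25550)*(31927 + (-80 + 159² + 35*159)/(-44 + 5*159)) = 43519*(31927 + (-80 + 25281 + 5565)/(-44 + 795)) = 43519*(31927 + 30766/751) = 43519*(24007943/751) = 1044801671417/751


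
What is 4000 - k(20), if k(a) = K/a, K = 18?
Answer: 39991/10 ≈ 3999.1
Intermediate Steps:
k(a) = 18/a
4000 - k(20) = 4000 - 18/20 = 4000 - 1*9/10 = 4000 - 9/10 = 39991/10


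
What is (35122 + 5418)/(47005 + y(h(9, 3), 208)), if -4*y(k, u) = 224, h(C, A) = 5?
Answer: 40540/46949 ≈ 0.86349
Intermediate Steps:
y(k, u) = -56 (y(k, u) = -1/4*224 = -56)
(35122 + 5418)/(47005 + y(h(9, 3), 208)) = (35122 + 5418)/(47005 - 56) = 40540/46949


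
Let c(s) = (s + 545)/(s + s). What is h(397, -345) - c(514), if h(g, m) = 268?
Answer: 274445/1028 ≈ 266.97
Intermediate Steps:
c(s) = (545 + s)/(2*s) (c(s) = (545 + s)/((2*s)) = (545 + s)*(1/(2*s)) = (545 + s)/(2*s))
h(397, -345) - c(514) = 268 - (545 + 514)/(2*514) = 268 - 1059/(2*514) = 268 - 1*1059/1028 = 268 - 1059/1028 = 274445/1028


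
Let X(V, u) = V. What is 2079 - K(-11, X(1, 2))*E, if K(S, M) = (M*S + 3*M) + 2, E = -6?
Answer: 2043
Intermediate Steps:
K(S, M) = 2 + 3*M + M*S (K(S, M) = (3*M + M*S) + 2 = 2 + 3*M + M*S)
2079 - K(-11, X(1, 2))*E = 2079 - (2 + 3*1 + 1*(-11))*(-6) = 2079 - (2 + 3 - 11)*(-6) = 2079 - (-6)*(-6) = 2079 - 1*36 = 2079 - 36 = 2043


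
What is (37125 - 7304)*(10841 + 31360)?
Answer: 1258476021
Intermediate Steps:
(37125 - 7304)*(10841 + 31360) = 29821*42201 = 1258476021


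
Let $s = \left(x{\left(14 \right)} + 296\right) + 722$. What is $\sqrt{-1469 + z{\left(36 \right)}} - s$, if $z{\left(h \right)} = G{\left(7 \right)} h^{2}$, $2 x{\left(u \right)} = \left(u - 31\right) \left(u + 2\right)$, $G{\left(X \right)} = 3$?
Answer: $-882 + \sqrt{2419} \approx -832.82$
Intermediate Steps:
$x{\left(u \right)} = \frac{\left(-31 + u\right) \left(2 + u\right)}{2}$ ($x{\left(u \right)} = \frac{\left(u - 31\right) \left(u + 2\right)}{2} = \frac{\left(-31 + u\right) \left(2 + u\right)}{2}$)
$z{\left(h \right)} = 3 h^{2}$
$s = 882$ ($s = \left(\left(-31 + \frac{14^{2}}{2} - 203\right) + 296\right) + 722 = \left(\left(-31 + \frac{1}{2} \cdot 196 - 203\right) + 296\right) + 722 = \left(\left(-31 + 98 - 203\right) + 296\right) + 722 = \left(-136 + 296\right) + 722 = 160 + 722 = 882$)
$\sqrt{-1469 + z{\left(36 \right)}} - s = \sqrt{-1469 + 3 \cdot 36^{2}} - 882 = \sqrt{-1469 + 3 \cdot 1296} - 882 = \sqrt{-1469 + 3888} - 882 = \sqrt{2419} - 882 = -882 + \sqrt{2419}$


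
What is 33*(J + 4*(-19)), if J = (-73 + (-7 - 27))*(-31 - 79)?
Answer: 385902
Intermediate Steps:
J = 11770 (J = (-73 - 34)*(-110) = -107*(-110) = 11770)
33*(J + 4*(-19)) = 33*(11770 + 4*(-19)) = 33*(11770 - 76) = 33*11694 = 385902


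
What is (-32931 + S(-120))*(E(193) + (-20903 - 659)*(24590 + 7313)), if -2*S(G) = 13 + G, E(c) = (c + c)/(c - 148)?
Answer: 203545664338042/9 ≈ 2.2616e+13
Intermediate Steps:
E(c) = 2*c/(-148 + c) (E(c) = (2*c)/(-148 + c) = 2*c/(-148 + c))
S(G) = -13/2 - G/2 (S(G) = -(13 + G)/2 = -13/2 - G/2)
(-32931 + S(-120))*(E(193) + (-20903 - 659)*(24590 + 7313)) = (-32931 + (-13/2 - 1/2*(-120)))*(2*193/(-148 + 193) + (-20903 - 659)*(24590 + 7313)) = (-32931 + (-13/2 + 60))*(2*193/45 - 21562*31903) = (-32931 + 107/2)*(2*193*(1/45) - 687892486) = -65755*(386/45 - 687892486)/2 = -65755/2*(-30955161484/45) = 203545664338042/9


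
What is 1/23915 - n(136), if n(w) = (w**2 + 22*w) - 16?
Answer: -513502879/23915 ≈ -21472.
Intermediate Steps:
n(w) = -16 + w**2 + 22*w
1/23915 - n(136) = 1/23915 - (-16 + 136**2 + 22*136) = 1/23915 - (-16 + 18496 + 2992) = 1/23915 - 1*21472 = 1/23915 - 21472 = -513502879/23915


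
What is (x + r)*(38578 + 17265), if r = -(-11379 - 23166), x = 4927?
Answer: 2204234896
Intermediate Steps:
r = 34545 (r = -1*(-34545) = 34545)
(x + r)*(38578 + 17265) = (4927 + 34545)*(38578 + 17265) = 39472*55843 = 2204234896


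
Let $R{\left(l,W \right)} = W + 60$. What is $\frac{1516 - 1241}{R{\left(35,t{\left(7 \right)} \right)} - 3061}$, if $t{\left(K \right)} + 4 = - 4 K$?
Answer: $- \frac{275}{3033} \approx -0.090669$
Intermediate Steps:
$t{\left(K \right)} = -4 - 4 K$
$R{\left(l,W \right)} = 60 + W$
$\frac{1516 - 1241}{R{\left(35,t{\left(7 \right)} \right)} - 3061} = \frac{1516 - 1241}{\left(60 - 32\right) - 3061} = \frac{275}{\left(60 - 32\right) - 3061} = \frac{275}{28 - 3061} = \frac{275}{-3033} = 275 \left(- \frac{1}{3033}\right) = - \frac{275}{3033}$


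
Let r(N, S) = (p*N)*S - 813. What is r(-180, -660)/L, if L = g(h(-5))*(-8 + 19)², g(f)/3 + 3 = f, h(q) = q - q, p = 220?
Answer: -8711729/363 ≈ -23999.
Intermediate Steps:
h(q) = 0
r(N, S) = -813 + 220*N*S (r(N, S) = (220*N)*S - 813 = 220*N*S - 813 = -813 + 220*N*S)
g(f) = -9 + 3*f
L = -1089 (L = (-9 + 3*0)*(-8 + 19)² = (-9 + 0)*11² = -9*121 = -1089)
r(-180, -660)/L = (-813 + 220*(-180)*(-660))/(-1089) = (-813 + 26136000)*(-1/1089) = 26135187*(-1/1089) = -8711729/363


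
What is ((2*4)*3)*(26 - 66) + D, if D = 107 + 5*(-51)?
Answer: -1108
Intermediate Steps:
D = -148 (D = 107 - 255 = -148)
((2*4)*3)*(26 - 66) + D = ((2*4)*3)*(26 - 66) - 148 = (8*3)*(-40) - 148 = 24*(-40) - 148 = -960 - 148 = -1108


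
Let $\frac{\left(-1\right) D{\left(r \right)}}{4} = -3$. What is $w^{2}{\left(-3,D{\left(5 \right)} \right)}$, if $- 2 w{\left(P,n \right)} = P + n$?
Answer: $\frac{81}{4} \approx 20.25$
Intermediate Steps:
$D{\left(r \right)} = 12$ ($D{\left(r \right)} = \left(-4\right) \left(-3\right) = 12$)
$w{\left(P,n \right)} = - \frac{P}{2} - \frac{n}{2}$ ($w{\left(P,n \right)} = - \frac{P + n}{2} = - \frac{P}{2} - \frac{n}{2}$)
$w^{2}{\left(-3,D{\left(5 \right)} \right)} = \left(\left(- \frac{1}{2}\right) \left(-3\right) - 6\right)^{2} = \left(\frac{3}{2} - 6\right)^{2} = \left(- \frac{9}{2}\right)^{2} = \frac{81}{4}$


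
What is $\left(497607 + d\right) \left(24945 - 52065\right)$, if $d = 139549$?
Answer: $-17279670720$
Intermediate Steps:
$\left(497607 + d\right) \left(24945 - 52065\right) = \left(497607 + 139549\right) \left(24945 - 52065\right) = 637156 \left(-27120\right) = -17279670720$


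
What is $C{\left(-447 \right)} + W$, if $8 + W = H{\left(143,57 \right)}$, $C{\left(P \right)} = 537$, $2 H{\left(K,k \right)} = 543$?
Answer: $\frac{1601}{2} \approx 800.5$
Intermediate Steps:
$H{\left(K,k \right)} = \frac{543}{2}$ ($H{\left(K,k \right)} = \frac{1}{2} \cdot 543 = \frac{543}{2}$)
$W = \frac{527}{2}$ ($W = -8 + \frac{543}{2} = \frac{527}{2} \approx 263.5$)
$C{\left(-447 \right)} + W = 537 + \frac{527}{2} = \frac{1601}{2}$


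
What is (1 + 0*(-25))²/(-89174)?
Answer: -1/89174 ≈ -1.1214e-5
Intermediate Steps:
(1 + 0*(-25))²/(-89174) = (1 + 0)²*(-1/89174) = 1²*(-1/89174) = 1*(-1/89174) = -1/89174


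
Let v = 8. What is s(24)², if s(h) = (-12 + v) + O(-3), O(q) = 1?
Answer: 9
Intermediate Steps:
s(h) = -3 (s(h) = (-12 + 8) + 1 = -4 + 1 = -3)
s(24)² = (-3)² = 9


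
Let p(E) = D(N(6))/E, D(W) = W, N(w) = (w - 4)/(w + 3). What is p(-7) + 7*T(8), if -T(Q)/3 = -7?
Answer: 9259/63 ≈ 146.97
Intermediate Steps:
T(Q) = 21 (T(Q) = -3*(-7) = 21)
N(w) = (-4 + w)/(3 + w)
p(E) = 2/(9*E) (p(E) = ((-4 + 6)/(3 + 6))/E = (2/9)/E = ((1/9)*2)/E = 2/(9*E))
p(-7) + 7*T(8) = (2/9)/(-7) + 7*21 = (2/9)*(-1/7) + 147 = -2/63 + 147 = 9259/63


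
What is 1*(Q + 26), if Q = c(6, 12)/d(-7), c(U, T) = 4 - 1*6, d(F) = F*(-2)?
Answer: 181/7 ≈ 25.857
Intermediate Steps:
d(F) = -2*F
c(U, T) = -2 (c(U, T) = 4 - 6 = -2)
Q = -⅐ (Q = -2/((-2*(-7))) = -2/14 = -2*1/14 = -⅐ ≈ -0.14286)
1*(Q + 26) = 1*(-⅐ + 26) = 1*(181/7) = 181/7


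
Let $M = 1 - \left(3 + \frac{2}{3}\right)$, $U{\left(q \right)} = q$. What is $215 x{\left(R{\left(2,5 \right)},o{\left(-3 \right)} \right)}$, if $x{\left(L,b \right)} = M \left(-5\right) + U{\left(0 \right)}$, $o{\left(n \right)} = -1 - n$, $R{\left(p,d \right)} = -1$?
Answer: $\frac{8600}{3} \approx 2866.7$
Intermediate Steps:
$M = - \frac{8}{3}$ ($M = 1 - \frac{11}{3} = - \frac{8}{3} \approx -2.6667$)
$x{\left(L,b \right)} = \frac{40}{3}$ ($x{\left(L,b \right)} = \left(- \frac{8}{3}\right) \left(-5\right) + 0 = \frac{40}{3} + 0 = \frac{40}{3}$)
$215 x{\left(R{\left(2,5 \right)},o{\left(-3 \right)} \right)} = 215 \cdot \frac{40}{3} = \frac{8600}{3}$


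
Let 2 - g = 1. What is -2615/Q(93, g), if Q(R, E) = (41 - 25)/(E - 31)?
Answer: 39225/8 ≈ 4903.1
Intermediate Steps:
g = 1 (g = 2 - 1*1 = 2 - 1 = 1)
Q(R, E) = 16/(-31 + E)
-2615/Q(93, g) = -2615/(16/(-31 + 1)) = -2615/(16/(-30)) = -2615/(16*(-1/30)) = -2615/(-8/15) = -2615*(-15/8) = 39225/8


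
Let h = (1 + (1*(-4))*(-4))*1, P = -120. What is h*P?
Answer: -2040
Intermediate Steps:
h = 17 (h = (1 - 4*(-4))*1 = (1 + 16)*1 = 17*1 = 17)
h*P = 17*(-120) = -2040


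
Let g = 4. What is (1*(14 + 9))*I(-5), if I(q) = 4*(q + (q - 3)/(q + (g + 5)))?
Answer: -644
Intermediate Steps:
I(q) = 4*q + 4*(-3 + q)/(9 + q) (I(q) = 4*(q + (q - 3)/(q + (4 + 5))) = 4*(q + (-3 + q)/(q + 9)) = 4*(q + (-3 + q)/(9 + q)) = 4*q + 4*(-3 + q)/(9 + q))
(1*(14 + 9))*I(-5) = (1*(14 + 9))*(4*(-3 + (-5)**2 + 10*(-5))/(9 - 5)) = (1*23)*(4*(-3 + 25 - 50)/4) = 23*(4*(1/4)*(-28)) = 23*(-28) = -644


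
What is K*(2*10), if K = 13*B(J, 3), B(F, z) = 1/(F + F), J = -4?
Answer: -65/2 ≈ -32.500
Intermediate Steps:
B(F, z) = 1/(2*F)
K = -13/8 (K = 13*((½)/(-4)) = 13*((½)*(-¼)) = 13*(-⅛) = -13/8 ≈ -1.6250)
K*(2*10) = -13*10/4 = -13/8*20 = -65/2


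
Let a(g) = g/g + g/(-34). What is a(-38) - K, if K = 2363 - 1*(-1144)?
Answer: -59583/17 ≈ -3504.9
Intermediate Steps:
K = 3507 (K = 2363 + 1144 = 3507)
a(g) = 1 - g/34 (a(g) = 1 + g*(-1/34) = 1 - g/34)
a(-38) - K = (1 - 1/34*(-38)) - 1*3507 = (1 + 19/17) - 3507 = 36/17 - 3507 = -59583/17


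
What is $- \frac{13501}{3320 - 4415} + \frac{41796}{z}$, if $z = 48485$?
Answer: $\frac{140072521}{10618215} \approx 13.192$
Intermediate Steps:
$- \frac{13501}{3320 - 4415} + \frac{41796}{z} = - \frac{13501}{3320 - 4415} + \frac{41796}{48485} = - \frac{13501}{3320 - 4415} + 41796 \cdot \frac{1}{48485} = - \frac{13501}{-1095} + \frac{41796}{48485} = \left(-13501\right) \left(- \frac{1}{1095}\right) + \frac{41796}{48485} = \frac{13501}{1095} + \frac{41796}{48485} = \frac{140072521}{10618215}$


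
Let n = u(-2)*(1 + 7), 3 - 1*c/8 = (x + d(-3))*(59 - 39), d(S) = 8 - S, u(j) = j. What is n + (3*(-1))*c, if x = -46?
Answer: -16888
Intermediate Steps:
c = 5624 (c = 24 - 8*(-46 + (8 - 1*(-3)))*(59 - 39) = 24 - 8*(-46 + (8 + 3))*20 = 24 - 8*(-46 + 11)*20 = 24 - (-280)*20 = 24 - 8*(-700) = 24 + 5600 = 5624)
n = -16 (n = -2*(1 + 7) = -2*8 = -16)
n + (3*(-1))*c = -16 + (3*(-1))*5624 = -16 - 3*5624 = -16 - 16872 = -16888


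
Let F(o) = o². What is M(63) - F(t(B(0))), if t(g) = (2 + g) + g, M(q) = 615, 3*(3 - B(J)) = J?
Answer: 551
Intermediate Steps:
B(J) = 3 - J/3
t(g) = 2 + 2*g
M(63) - F(t(B(0))) = 615 - (2 + 2*(3 - ⅓*0))² = 615 - (2 + 2*(3 + 0))² = 615 - (2 + 2*3)² = 615 - (2 + 6)² = 615 - 1*8² = 615 - 1*64 = 615 - 64 = 551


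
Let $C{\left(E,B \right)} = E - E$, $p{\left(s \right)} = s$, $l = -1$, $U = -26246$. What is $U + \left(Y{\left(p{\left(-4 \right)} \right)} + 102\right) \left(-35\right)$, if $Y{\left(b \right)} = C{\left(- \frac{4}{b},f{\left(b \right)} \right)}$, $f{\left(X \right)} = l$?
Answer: $-29816$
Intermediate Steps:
$f{\left(X \right)} = -1$
$C{\left(E,B \right)} = 0$
$Y{\left(b \right)} = 0$
$U + \left(Y{\left(p{\left(-4 \right)} \right)} + 102\right) \left(-35\right) = -26246 + \left(0 + 102\right) \left(-35\right) = -26246 + 102 \left(-35\right) = -26246 - 3570 = -29816$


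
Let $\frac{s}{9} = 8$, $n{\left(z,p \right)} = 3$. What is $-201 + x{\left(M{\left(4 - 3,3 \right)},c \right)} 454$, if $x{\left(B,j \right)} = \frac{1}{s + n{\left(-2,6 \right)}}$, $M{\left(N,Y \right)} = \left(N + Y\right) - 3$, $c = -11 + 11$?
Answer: $- \frac{14621}{75} \approx -194.95$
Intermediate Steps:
$c = 0$
$s = 72$ ($s = 9 \cdot 8 = 72$)
$M{\left(N,Y \right)} = -3 + N + Y$
$x{\left(B,j \right)} = \frac{1}{75}$ ($x{\left(B,j \right)} = \frac{1}{72 + 3} = \frac{1}{75}$)
$-201 + x{\left(M{\left(4 - 3,3 \right)},c \right)} 454 = -201 + \frac{1}{75} \cdot 454 = -201 + \frac{454}{75} = - \frac{14621}{75}$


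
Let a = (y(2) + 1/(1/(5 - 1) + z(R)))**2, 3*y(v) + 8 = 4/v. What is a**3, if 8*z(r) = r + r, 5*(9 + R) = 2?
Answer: 12230590464/47045881 ≈ 259.97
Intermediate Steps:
y(v) = -8/3 + 4/(3*v) (y(v) = -8/3 + (4/v)/3 = -8/3 + 4/(3*v))
R = -43/5 (R = -9 + (1/5)*2 = -9 + 2/5 = -43/5 ≈ -8.6000)
z(r) = r/4 (z(r) = (r + r)/8 = (2*r)/8 = r/4)
a = 2304/361 (a = ((4/3)*(1 - 2*2)/2 + 1/(1/(5 - 1) + (1/4)*(-43/5)))**2 = ((4/3)*(1/2)*(1 - 4) + 1/(1/4 - 43/20))**2 = ((4/3)*(1/2)*(-3) + 1/(1/4 - 43/20))**2 = (-2 + 1/(-19/10))**2 = (-2 - 10/19)**2 = (-48/19)**2 = 2304/361 ≈ 6.3823)
a**3 = (2304/361)**3 = 12230590464/47045881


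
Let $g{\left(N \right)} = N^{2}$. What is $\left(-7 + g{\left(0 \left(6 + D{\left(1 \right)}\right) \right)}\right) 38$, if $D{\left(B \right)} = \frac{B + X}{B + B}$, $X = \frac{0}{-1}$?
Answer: $-266$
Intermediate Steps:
$X = 0$ ($X = 0 \left(-1\right) = 0$)
$D{\left(B \right)} = \frac{1}{2}$ ($D{\left(B \right)} = \frac{B + 0}{B + B} = \frac{B}{2 B} = B \frac{1}{2 B} = \frac{1}{2}$)
$\left(-7 + g{\left(0 \left(6 + D{\left(1 \right)}\right) \right)}\right) 38 = \left(-7 + \left(0 \left(6 + \frac{1}{2}\right)\right)^{2}\right) 38 = \left(-7 + \left(0 \cdot \frac{13}{2}\right)^{2}\right) 38 = \left(-7 + 0^{2}\right) 38 = \left(-7 + 0\right) 38 = \left(-7\right) 38 = -266$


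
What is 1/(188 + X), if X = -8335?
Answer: -1/8147 ≈ -0.00012274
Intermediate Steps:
1/(188 + X) = 1/(188 - 8335) = 1/(-8147) = -1/8147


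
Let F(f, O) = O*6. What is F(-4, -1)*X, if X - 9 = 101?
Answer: -660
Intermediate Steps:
F(f, O) = 6*O
X = 110 (X = 9 + 101 = 110)
F(-4, -1)*X = (6*(-1))*110 = -6*110 = -660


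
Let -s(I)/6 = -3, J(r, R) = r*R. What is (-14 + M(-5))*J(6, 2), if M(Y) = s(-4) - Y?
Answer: 108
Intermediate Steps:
J(r, R) = R*r
s(I) = 18 (s(I) = -6*(-3) = 18)
M(Y) = 18 - Y
(-14 + M(-5))*J(6, 2) = (-14 + (18 - 1*(-5)))*(2*6) = (-14 + (18 + 5))*12 = (-14 + 23)*12 = 9*12 = 108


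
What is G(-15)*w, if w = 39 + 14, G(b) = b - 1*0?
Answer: -795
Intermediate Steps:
G(b) = b (G(b) = b + 0 = b)
w = 53
G(-15)*w = -15*53 = -795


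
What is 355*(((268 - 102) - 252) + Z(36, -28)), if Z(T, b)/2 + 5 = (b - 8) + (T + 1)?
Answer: -33370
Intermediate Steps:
Z(T, b) = -24 + 2*T + 2*b (Z(T, b) = -10 + 2*((b - 8) + (T + 1)) = -10 + 2*((-8 + b) + (1 + T)) = -10 + 2*(-7 + T + b) = -10 + (-14 + 2*T + 2*b) = -24 + 2*T + 2*b)
355*(((268 - 102) - 252) + Z(36, -28)) = 355*(((268 - 102) - 252) + (-24 + 2*36 + 2*(-28))) = 355*((166 - 252) + (-24 + 72 - 56)) = 355*(-86 - 8) = 355*(-94) = -33370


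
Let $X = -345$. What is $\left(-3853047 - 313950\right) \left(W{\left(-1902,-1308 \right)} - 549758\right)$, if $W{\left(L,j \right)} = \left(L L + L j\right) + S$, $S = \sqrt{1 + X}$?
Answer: $-23150426887014 - 8333994 i \sqrt{86} \approx -2.315 \cdot 10^{13} - 7.7286 \cdot 10^{7} i$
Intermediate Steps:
$S = 2 i \sqrt{86}$ ($S = \sqrt{1 - 345} = \sqrt{-344} = 2 i \sqrt{86} \approx 18.547 i$)
$W{\left(L,j \right)} = L^{2} + L j + 2 i \sqrt{86}$ ($W{\left(L,j \right)} = \left(L L + L j\right) + 2 i \sqrt{86} = \left(L^{2} + L j\right) + 2 i \sqrt{86} = L^{2} + L j + 2 i \sqrt{86}$)
$\left(-3853047 - 313950\right) \left(W{\left(-1902,-1308 \right)} - 549758\right) = \left(-3853047 - 313950\right) \left(\left(\left(-1902\right)^{2} - -2487816 + 2 i \sqrt{86}\right) - 549758\right) = - 4166997 \left(\left(3617604 + 2487816 + 2 i \sqrt{86}\right) - 549758\right) = - 4166997 \left(\left(6105420 + 2 i \sqrt{86}\right) - 549758\right) = - 4166997 \left(5555662 + 2 i \sqrt{86}\right) = -23150426887014 - 8333994 i \sqrt{86}$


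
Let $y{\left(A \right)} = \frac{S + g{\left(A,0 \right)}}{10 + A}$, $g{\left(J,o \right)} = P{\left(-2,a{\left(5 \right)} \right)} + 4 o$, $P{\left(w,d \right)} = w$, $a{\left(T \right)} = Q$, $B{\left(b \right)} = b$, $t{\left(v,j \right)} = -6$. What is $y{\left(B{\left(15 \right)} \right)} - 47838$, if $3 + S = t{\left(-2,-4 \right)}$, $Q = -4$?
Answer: $- \frac{1195961}{25} \approx -47838.0$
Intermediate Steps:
$a{\left(T \right)} = -4$
$S = -9$ ($S = -3 - 6 = -9$)
$g{\left(J,o \right)} = -2 + 4 o$
$y{\left(A \right)} = - \frac{11}{10 + A}$ ($y{\left(A \right)} = \frac{-9 + \left(-2 + 4 \cdot 0\right)}{10 + A} = \frac{-9 + \left(-2 + 0\right)}{10 + A} = \frac{-9 - 2}{10 + A} = - \frac{11}{10 + A}$)
$y{\left(B{\left(15 \right)} \right)} - 47838 = - \frac{11}{10 + 15} - 47838 = - \frac{11}{25} - 47838 = - \frac{1195961}{25}$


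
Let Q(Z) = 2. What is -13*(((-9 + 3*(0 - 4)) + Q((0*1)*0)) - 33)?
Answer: 676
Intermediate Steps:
-13*(((-9 + 3*(0 - 4)) + Q((0*1)*0)) - 33) = -13*(((-9 + 3*(0 - 4)) + 2) - 33) = -13*(((-9 + 3*(-4)) + 2) - 33) = -13*(((-9 - 12) + 2) - 33) = -13*((-21 + 2) - 33) = -13*(-19 - 33) = -13*(-52) = 676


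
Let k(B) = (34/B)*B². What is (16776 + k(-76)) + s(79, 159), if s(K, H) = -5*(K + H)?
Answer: 13002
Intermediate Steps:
s(K, H) = -5*H - 5*K (s(K, H) = -5*(H + K) = -5*H - 5*K)
k(B) = 34*B
(16776 + k(-76)) + s(79, 159) = (16776 + 34*(-76)) + (-5*159 - 5*79) = (16776 - 2584) + (-795 - 395) = 14192 - 1190 = 13002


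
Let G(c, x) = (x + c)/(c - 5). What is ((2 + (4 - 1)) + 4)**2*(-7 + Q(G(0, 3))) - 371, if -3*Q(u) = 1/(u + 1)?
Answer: -2011/2 ≈ -1005.5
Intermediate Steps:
G(c, x) = (c + x)/(-5 + c)
Q(u) = -1/(3*(1 + u)) (Q(u) = -1/(3*(u + 1)) = -1/(3*(1 + u)))
((2 + (4 - 1)) + 4)**2*(-7 + Q(G(0, 3))) - 371 = ((2 + (4 - 1)) + 4)**2*(-7 - 1/(3 + 3*((0 + 3)/(-5 + 0)))) - 371 = ((2 + 3) + 4)**2*(-7 - 1/(3 + 3*(3/(-5)))) - 371 = (5 + 4)**2*(-7 - 1/(3 + 3*(-1/5*3))) - 371 = 9**2*(-7 - 1/(3 + 3*(-3/5))) - 371 = 81*(-7 - 1/(3 - 9/5)) - 371 = 81*(-7 - 1/6/5) - 371 = 81*(-7 - 1*5/6) - 371 = 81*(-7 - 5/6) - 371 = 81*(-47/6) - 371 = -1269/2 - 371 = -2011/2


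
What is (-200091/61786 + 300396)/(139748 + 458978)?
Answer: 18560067165/36992884636 ≈ 0.50172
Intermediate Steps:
(-200091/61786 + 300396)/(139748 + 458978) = (-200091*1/61786 + 300396)/598726 = (-200091/61786 + 300396)*(1/598726) = (18560067165/61786)*(1/598726) = 18560067165/36992884636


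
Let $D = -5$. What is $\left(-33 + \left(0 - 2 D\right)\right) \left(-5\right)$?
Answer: $115$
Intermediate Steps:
$\left(-33 + \left(0 - 2 D\right)\right) \left(-5\right) = \left(-33 + \left(0 - -10\right)\right) \left(-5\right) = \left(-33 + \left(0 + 10\right)\right) \left(-5\right) = \left(-33 + 10\right) \left(-5\right) = \left(-23\right) \left(-5\right) = 115$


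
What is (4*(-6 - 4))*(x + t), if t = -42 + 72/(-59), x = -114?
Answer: 371040/59 ≈ 6288.8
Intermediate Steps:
t = -2550/59 (t = -42 + 72*(-1/59) = -42 - 72/59 = -2550/59 ≈ -43.220)
(4*(-6 - 4))*(x + t) = (4*(-6 - 4))*(-114 - 2550/59) = (4*(-10))*(-9276/59) = -40*(-9276/59) = 371040/59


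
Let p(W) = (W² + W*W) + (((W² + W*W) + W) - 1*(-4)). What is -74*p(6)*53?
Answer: -603988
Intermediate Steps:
p(W) = 4 + W + 4*W² (p(W) = (W² + W²) + (((W² + W²) + W) + 4) = 2*W² + ((2*W² + W) + 4) = 2*W² + ((W + 2*W²) + 4) = 2*W² + (4 + W + 2*W²) = 4 + W + 4*W²)
-74*p(6)*53 = -74*(4 + 6 + 4*6²)*53 = -74*(4 + 6 + 4*36)*53 = -74*(4 + 6 + 144)*53 = -74*154*53 = -11396*53 = -603988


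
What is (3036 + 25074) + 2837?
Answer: 30947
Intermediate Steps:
(3036 + 25074) + 2837 = 28110 + 2837 = 30947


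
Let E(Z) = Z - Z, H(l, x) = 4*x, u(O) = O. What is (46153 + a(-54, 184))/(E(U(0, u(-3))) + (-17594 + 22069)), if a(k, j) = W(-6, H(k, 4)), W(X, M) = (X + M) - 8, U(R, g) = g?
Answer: 9231/895 ≈ 10.314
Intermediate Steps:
W(X, M) = -8 + M + X (W(X, M) = (M + X) - 8 = -8 + M + X)
E(Z) = 0
a(k, j) = 2 (a(k, j) = -8 + 4*4 - 6 = -8 + 16 - 6 = 2)
(46153 + a(-54, 184))/(E(U(0, u(-3))) + (-17594 + 22069)) = (46153 + 2)/(0 + (-17594 + 22069)) = 46155/(0 + 4475) = 46155/4475 = 46155*(1/4475) = 9231/895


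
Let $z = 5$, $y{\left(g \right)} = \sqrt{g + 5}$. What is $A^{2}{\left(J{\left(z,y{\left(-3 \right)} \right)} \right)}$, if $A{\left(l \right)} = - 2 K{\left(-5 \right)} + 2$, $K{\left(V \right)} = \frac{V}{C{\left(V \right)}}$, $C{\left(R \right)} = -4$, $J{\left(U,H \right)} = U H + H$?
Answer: $\frac{1}{4} \approx 0.25$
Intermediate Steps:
$y{\left(g \right)} = \sqrt{5 + g}$
$J{\left(U,H \right)} = H + H U$ ($J{\left(U,H \right)} = H U + H = H + H U$)
$K{\left(V \right)} = - \frac{V}{4}$ ($K{\left(V \right)} = \frac{V}{-4} = V \left(- \frac{1}{4}\right) = - \frac{V}{4}$)
$A{\left(l \right)} = - \frac{1}{2}$ ($A{\left(l \right)} = - 2 \left(\left(- \frac{1}{4}\right) \left(-5\right)\right) + 2 = \left(-2\right) \frac{5}{4} + 2 = - \frac{5}{2} + 2 = - \frac{1}{2}$)
$A^{2}{\left(J{\left(z,y{\left(-3 \right)} \right)} \right)} = \left(- \frac{1}{2}\right)^{2} = \frac{1}{4}$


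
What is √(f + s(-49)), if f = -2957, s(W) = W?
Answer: 3*I*√334 ≈ 54.827*I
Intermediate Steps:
√(f + s(-49)) = √(-2957 - 49) = √(-3006) = 3*I*√334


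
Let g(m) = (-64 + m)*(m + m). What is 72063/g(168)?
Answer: 24021/11648 ≈ 2.0622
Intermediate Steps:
g(m) = 2*m*(-64 + m) (g(m) = (-64 + m)*(2*m) = 2*m*(-64 + m))
72063/g(168) = 72063/((2*168*(-64 + 168))) = 72063/((2*168*104)) = 72063/34944 = 72063*(1/34944) = 24021/11648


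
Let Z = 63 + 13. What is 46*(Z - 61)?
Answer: 690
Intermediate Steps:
Z = 76
46*(Z - 61) = 46*(76 - 61) = 46*15 = 690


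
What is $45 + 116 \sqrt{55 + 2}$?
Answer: $45 + 116 \sqrt{57} \approx 920.78$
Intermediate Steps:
$45 + 116 \sqrt{55 + 2} = 45 + 116 \sqrt{57}$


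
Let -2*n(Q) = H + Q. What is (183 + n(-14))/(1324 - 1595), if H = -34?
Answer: -207/271 ≈ -0.76384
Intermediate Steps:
n(Q) = 17 - Q/2 (n(Q) = -(-34 + Q)/2 = 17 - Q/2)
(183 + n(-14))/(1324 - 1595) = (183 + (17 - ½*(-14)))/(1324 - 1595) = (183 + (17 + 7))/(-271) = (183 + 24)*(-1/271) = 207*(-1/271) = -207/271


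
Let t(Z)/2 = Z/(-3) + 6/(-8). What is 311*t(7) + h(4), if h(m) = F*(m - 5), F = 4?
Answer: -11531/6 ≈ -1921.8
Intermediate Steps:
h(m) = -20 + 4*m (h(m) = 4*(m - 5) = 4*(-5 + m) = -20 + 4*m)
t(Z) = -3/2 - 2*Z/3 (t(Z) = 2*(Z/(-3) + 6/(-8)) = 2*(Z*(-⅓) + 6*(-⅛)) = 2*(-Z/3 - ¾) = 2*(-¾ - Z/3) = -3/2 - 2*Z/3)
311*t(7) + h(4) = 311*(-3/2 - ⅔*7) + (-20 + 4*4) = 311*(-3/2 - 14/3) + (-20 + 16) = 311*(-37/6) - 4 = -11507/6 - 4 = -11531/6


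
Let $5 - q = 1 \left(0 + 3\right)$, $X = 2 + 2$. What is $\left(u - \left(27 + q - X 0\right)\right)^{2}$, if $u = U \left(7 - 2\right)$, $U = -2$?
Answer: $1521$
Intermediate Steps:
$X = 4$
$u = -10$ ($u = - 2 \left(7 - 2\right) = \left(-2\right) 5 = -10$)
$q = 2$ ($q = 5 - 1 \left(0 + 3\right) = 5 - 1 \cdot 3 = 5 - 3 = 2$)
$\left(u - \left(27 + q - X 0\right)\right)^{2} = \left(-10 + \left(\left(4 \cdot 0 - 27\right) - 2\right)\right)^{2} = \left(-10 + \left(\left(0 - 27\right) - 2\right)\right)^{2} = \left(-10 - 29\right)^{2} = \left(-39\right)^{2} = 1521$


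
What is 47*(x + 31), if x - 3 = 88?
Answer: 5734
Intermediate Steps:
x = 91 (x = 3 + 88 = 91)
47*(x + 31) = 47*(91 + 31) = 47*122 = 5734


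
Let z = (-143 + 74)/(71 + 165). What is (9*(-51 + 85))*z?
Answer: -10557/118 ≈ -89.466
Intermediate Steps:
z = -69/236 ≈ -0.29237
(9*(-51 + 85))*z = (9*(-51 + 85))*(-69/236) = (9*34)*(-69/236) = 306*(-69/236) = -10557/118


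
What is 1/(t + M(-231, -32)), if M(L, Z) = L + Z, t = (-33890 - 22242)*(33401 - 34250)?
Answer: 1/47655805 ≈ 2.0984e-8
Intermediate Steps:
t = 47656068 (t = -56132*(-849) = 47656068)
1/(t + M(-231, -32)) = 1/(47656068 + (-231 - 32)) = 1/(47656068 - 263) = 1/47655805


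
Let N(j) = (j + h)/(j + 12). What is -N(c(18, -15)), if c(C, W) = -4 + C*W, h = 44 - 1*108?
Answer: -169/131 ≈ -1.2901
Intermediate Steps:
h = -64 (h = 44 - 108 = -64)
N(j) = (-64 + j)/(12 + j) (N(j) = (j - 64)/(j + 12) = (-64 + j)/(12 + j))
-N(c(18, -15)) = -(-64 + (-4 + 18*(-15)))/(12 + (-4 + 18*(-15))) = -(-64 + (-4 - 270))/(12 + (-4 - 270)) = -(-64 - 274)/(12 - 274) = -(-338)/(-262) = -(-1)*(-338)/262 = -1*169/131 = -169/131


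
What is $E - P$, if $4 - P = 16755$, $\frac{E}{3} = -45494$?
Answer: $-119731$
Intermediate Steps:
$E = -136482$ ($E = 3 \left(-45494\right) = -136482$)
$P = -16751$ ($P = 4 - 16755 = -16751$)
$E - P = -136482 - -16751 = -136482 + 16751 = -119731$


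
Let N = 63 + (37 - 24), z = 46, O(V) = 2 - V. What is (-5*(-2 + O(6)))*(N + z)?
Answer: 3660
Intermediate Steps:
N = 76 (N = 63 + 13 = 76)
(-5*(-2 + O(6)))*(N + z) = (-5*(-2 + (2 - 1*6)))*(76 + 46) = -5*(-2 + (2 - 6))*122 = -5*(-2 - 4)*122 = -5*(-6)*122 = 30*122 = 3660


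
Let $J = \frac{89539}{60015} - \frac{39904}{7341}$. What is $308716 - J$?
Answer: $\frac{45337593718367}{146856705} \approx 3.0872 \cdot 10^{5}$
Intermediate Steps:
$J = - \frac{579177587}{146856705}$ ($J = 89539 \cdot \frac{1}{60015} - \frac{39904}{7341} = \frac{89539}{60015} - \frac{39904}{7341} = - \frac{579177587}{146856705} \approx -3.9438$)
$308716 - J = 308716 - - \frac{579177587}{146856705} = 308716 + \frac{579177587}{146856705} = \frac{45337593718367}{146856705}$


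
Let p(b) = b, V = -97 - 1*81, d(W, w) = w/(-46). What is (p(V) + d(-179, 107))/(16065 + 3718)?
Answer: -8295/910018 ≈ -0.0091152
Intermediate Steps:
d(W, w) = -w/46 (d(W, w) = w*(-1/46) = -w/46)
V = -178 (V = -97 - 81 = -178)
(p(V) + d(-179, 107))/(16065 + 3718) = (-178 - 1/46*107)/(16065 + 3718) = (-178 - 107/46)/19783 = -8295/46*1/19783 = -8295/910018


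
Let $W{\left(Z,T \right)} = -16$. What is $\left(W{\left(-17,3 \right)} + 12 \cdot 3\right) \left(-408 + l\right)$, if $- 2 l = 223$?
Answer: $-10390$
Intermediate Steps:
$l = - \frac{223}{2}$ ($l = \left(- \frac{1}{2}\right) 223 = - \frac{223}{2} \approx -111.5$)
$\left(W{\left(-17,3 \right)} + 12 \cdot 3\right) \left(-408 + l\right) = \left(-16 + 12 \cdot 3\right) \left(-408 - \frac{223}{2}\right) = \left(-16 + 36\right) \left(- \frac{1039}{2}\right) = 20 \left(- \frac{1039}{2}\right) = -10390$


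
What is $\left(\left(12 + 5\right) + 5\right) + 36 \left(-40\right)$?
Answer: $-1418$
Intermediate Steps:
$\left(\left(12 + 5\right) + 5\right) + 36 \left(-40\right) = \left(17 + 5\right) - 1440 = 22 - 1440 = -1418$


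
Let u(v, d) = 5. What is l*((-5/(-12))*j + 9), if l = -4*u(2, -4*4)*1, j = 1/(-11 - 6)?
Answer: -9155/51 ≈ -179.51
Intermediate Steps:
j = -1/17 (j = 1/(-17) = -1/17 ≈ -0.058824)
l = -20 (l = -4*5*1 = -20*1 = -20)
l*((-5/(-12))*j + 9) = -20*(-5/(-12)*(-1/17) + 9) = -20*(-5*(-1/12)*(-1/17) + 9) = -20*((5/12)*(-1/17) + 9) = -20*(-5/204 + 9) = -20*1831/204 = -9155/51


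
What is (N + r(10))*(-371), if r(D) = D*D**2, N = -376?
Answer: -231504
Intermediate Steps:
r(D) = D**3
(N + r(10))*(-371) = (-376 + 10**3)*(-371) = (-376 + 1000)*(-371) = 624*(-371) = -231504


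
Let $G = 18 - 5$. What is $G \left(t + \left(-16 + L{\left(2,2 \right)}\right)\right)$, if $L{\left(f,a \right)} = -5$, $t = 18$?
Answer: $-39$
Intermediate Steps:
$G = 13$ ($G = 18 + \left(-9 + 4\right) = 18 - 5 = 13$)
$G \left(t + \left(-16 + L{\left(2,2 \right)}\right)\right) = 13 \left(18 - 21\right) = 13 \left(-3\right) = -39$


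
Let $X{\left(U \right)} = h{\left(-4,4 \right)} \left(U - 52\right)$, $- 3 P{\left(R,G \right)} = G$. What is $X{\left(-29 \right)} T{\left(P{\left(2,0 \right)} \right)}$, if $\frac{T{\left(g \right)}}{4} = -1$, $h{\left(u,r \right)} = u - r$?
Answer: $-2592$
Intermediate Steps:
$P{\left(R,G \right)} = - \frac{G}{3}$
$T{\left(g \right)} = -4$ ($T{\left(g \right)} = 4 \left(-1\right) = -4$)
$X{\left(U \right)} = 416 - 8 U$ ($X{\left(U \right)} = \left(-4 - 4\right) \left(U - 52\right) = \left(-4 - 4\right) \left(-52 + U\right) = - 8 \left(-52 + U\right) = 416 - 8 U$)
$X{\left(-29 \right)} T{\left(P{\left(2,0 \right)} \right)} = \left(416 - -232\right) \left(-4\right) = \left(416 + 232\right) \left(-4\right) = 648 \left(-4\right) = -2592$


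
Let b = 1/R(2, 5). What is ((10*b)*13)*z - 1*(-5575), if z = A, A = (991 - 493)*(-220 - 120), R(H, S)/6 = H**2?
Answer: -911575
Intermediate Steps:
R(H, S) = 6*H**2
A = -169320 (A = 498*(-340) = -169320)
b = 1/24 (b = 1/(6*2**2) = 1/(6*4) = 1/24 ≈ 0.041667)
z = -169320
((10*b)*13)*z - 1*(-5575) = ((10*(1/24))*13)*(-169320) - 1*(-5575) = ((5/12)*13)*(-169320) + 5575 = (65/12)*(-169320) + 5575 = -917150 + 5575 = -911575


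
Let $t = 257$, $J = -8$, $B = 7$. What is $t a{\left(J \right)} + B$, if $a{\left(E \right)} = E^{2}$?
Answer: $16455$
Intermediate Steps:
$t a{\left(J \right)} + B = 257 \left(-8\right)^{2} + 7 = 257 \cdot 64 + 7 = 16448 + 7 = 16455$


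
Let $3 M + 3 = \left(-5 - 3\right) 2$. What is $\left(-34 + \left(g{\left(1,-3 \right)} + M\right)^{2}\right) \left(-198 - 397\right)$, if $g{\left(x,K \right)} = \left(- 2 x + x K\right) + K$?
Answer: $- \frac{918085}{9} \approx -1.0201 \cdot 10^{5}$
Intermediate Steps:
$g{\left(x,K \right)} = K - 2 x + K x$ ($g{\left(x,K \right)} = \left(- 2 x + K x\right) + K = K - 2 x + K x$)
$M = - \frac{19}{3}$ ($M = -1 + \frac{\left(-5 - 3\right) 2}{3} = -1 + \frac{\left(-8\right) 2}{3} = -1 + \frac{1}{3} \left(-16\right) = -1 - \frac{16}{3} = - \frac{19}{3} \approx -6.3333$)
$\left(-34 + \left(g{\left(1,-3 \right)} + M\right)^{2}\right) \left(-198 - 397\right) = \left(-34 + \left(\left(-3 - 2 - 3\right) - \frac{19}{3}\right)^{2}\right) \left(-198 - 397\right) = \left(-34 + \left(\left(-3 - 2 - 3\right) - \frac{19}{3}\right)^{2}\right) \left(-595\right) = \left(-34 + \left(-8 - \frac{19}{3}\right)^{2}\right) \left(-595\right) = \left(-34 + \left(- \frac{43}{3}\right)^{2}\right) \left(-595\right) = \left(-34 + \frac{1849}{9}\right) \left(-595\right) = \frac{1543}{9} \left(-595\right) = - \frac{918085}{9}$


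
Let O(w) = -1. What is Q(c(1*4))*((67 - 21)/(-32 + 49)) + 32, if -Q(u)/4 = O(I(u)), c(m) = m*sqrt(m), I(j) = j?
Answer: 728/17 ≈ 42.824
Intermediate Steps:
c(m) = m**(3/2)
Q(u) = 4 (Q(u) = -4*(-1) = 4)
Q(c(1*4))*((67 - 21)/(-32 + 49)) + 32 = 4*((67 - 21)/(-32 + 49)) + 32 = 4*(46/17) + 32 = 184/17 + 32 = 728/17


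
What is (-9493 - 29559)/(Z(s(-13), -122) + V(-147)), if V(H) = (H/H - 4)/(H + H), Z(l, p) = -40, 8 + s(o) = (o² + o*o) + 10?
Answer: 3827096/3919 ≈ 976.55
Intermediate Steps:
s(o) = 2 + 2*o² (s(o) = -8 + ((o² + o*o) + 10) = -8 + ((o² + o²) + 10) = -8 + (2*o² + 10) = -8 + (10 + 2*o²) = 2 + 2*o²)
V(H) = -3/(2*H) (V(H) = (1 - 4)/((2*H)) = -3/(2*H))
(-9493 - 29559)/(Z(s(-13), -122) + V(-147)) = (-9493 - 29559)/(-40 - 3/2/(-147)) = -39052/(-40 - 3/2*(-1/147)) = -39052/(-40 + 1/98) = -39052/(-3919/98) = -39052*(-98/3919) = 3827096/3919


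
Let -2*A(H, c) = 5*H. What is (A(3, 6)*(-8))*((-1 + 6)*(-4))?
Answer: -1200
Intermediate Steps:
A(H, c) = -5*H/2
(A(3, 6)*(-8))*((-1 + 6)*(-4)) = (-5/2*3*(-8))*((-1 + 6)*(-4)) = (-15/2*(-8))*(5*(-4)) = 60*(-20) = -1200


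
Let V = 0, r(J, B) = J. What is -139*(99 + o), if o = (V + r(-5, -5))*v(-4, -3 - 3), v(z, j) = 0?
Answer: -13761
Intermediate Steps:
o = 0 (o = (0 - 5)*0 = -5*0 = 0)
-139*(99 + o) = -139*(99 + 0) = -139*99 = -13761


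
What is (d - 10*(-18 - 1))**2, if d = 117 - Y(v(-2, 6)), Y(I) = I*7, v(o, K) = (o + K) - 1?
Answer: 81796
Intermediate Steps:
v(o, K) = -1 + K + o (v(o, K) = (K + o) - 1 = -1 + K + o)
Y(I) = 7*I
d = 96 (d = 117 - 7*(-1 + 6 - 2) = 117 - 7*3 = 117 - 1*21 = 117 - 21 = 96)
(d - 10*(-18 - 1))**2 = (96 - 10*(-18 - 1))**2 = (96 - 10*(-19))**2 = (96 + 190)**2 = 286**2 = 81796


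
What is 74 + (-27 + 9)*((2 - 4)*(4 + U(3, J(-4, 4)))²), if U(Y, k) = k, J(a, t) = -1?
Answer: 398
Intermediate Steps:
74 + (-27 + 9)*((2 - 4)*(4 + U(3, J(-4, 4)))²) = 74 + (-27 + 9)*((2 - 4)*(4 - 1)²) = 74 - (-36)*3² = 74 - (-36)*9 = 74 - 18*(-18) = 74 + 324 = 398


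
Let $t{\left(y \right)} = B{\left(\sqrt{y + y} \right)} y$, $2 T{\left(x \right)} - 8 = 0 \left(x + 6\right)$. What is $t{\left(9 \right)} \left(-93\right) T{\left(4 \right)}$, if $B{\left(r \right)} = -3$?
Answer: $10044$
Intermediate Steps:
$T{\left(x \right)} = 4$ ($T{\left(x \right)} = 4 + \frac{0 \left(x + 6\right)}{2} = 4 + \frac{0 \left(6 + x\right)}{2} = 4 + \frac{1}{2} \cdot 0 = 4 + 0 = 4$)
$t{\left(y \right)} = - 3 y$
$t{\left(9 \right)} \left(-93\right) T{\left(4 \right)} = \left(-3\right) 9 \left(-93\right) 4 = \left(-27\right) \left(-93\right) 4 = 2511 \cdot 4 = 10044$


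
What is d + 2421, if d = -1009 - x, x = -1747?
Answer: 3159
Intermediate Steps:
d = 738 (d = -1009 - 1*(-1747) = -1009 + 1747 = 738)
d + 2421 = 738 + 2421 = 3159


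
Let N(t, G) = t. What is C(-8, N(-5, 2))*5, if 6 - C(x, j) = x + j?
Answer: 95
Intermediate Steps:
C(x, j) = 6 - j - x (C(x, j) = 6 - (x + j) = 6 - (j + x) = 6 + (-j - x) = 6 - j - x)
C(-8, N(-5, 2))*5 = (6 - 1*(-5) - 1*(-8))*5 = (6 + 5 + 8)*5 = 19*5 = 95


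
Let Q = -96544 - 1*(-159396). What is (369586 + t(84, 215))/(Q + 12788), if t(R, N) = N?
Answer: 369801/75640 ≈ 4.8890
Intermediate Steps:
Q = 62852 (Q = -96544 + 159396 = 62852)
(369586 + t(84, 215))/(Q + 12788) = (369586 + 215)/(62852 + 12788) = 369801/75640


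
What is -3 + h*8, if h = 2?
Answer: 13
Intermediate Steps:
-3 + h*8 = -3 + 2*8 = -3 + 16 = 13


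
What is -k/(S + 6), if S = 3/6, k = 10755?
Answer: -21510/13 ≈ -1654.6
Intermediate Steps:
S = ½ (S = 3*(⅙) = ½ ≈ 0.50000)
-k/(S + 6) = -10755/(½ + 6) = -10755/13/2 = -2*10755/13 = -1*21510/13 = -21510/13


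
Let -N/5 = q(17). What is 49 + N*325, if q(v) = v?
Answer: -27576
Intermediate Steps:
N = -85 (N = -5*17 = -85)
49 + N*325 = 49 - 85*325 = 49 - 27625 = -27576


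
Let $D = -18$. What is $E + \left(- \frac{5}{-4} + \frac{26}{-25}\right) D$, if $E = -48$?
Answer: $- \frac{2589}{50} \approx -51.78$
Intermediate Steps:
$E + \left(- \frac{5}{-4} + \frac{26}{-25}\right) D = -48 + \left(- \frac{5}{-4} + \frac{26}{-25}\right) \left(-18\right) = -48 + \left(\left(-5\right) \left(- \frac{1}{4}\right) + 26 \left(- \frac{1}{25}\right)\right) \left(-18\right) = -48 + \left(\frac{5}{4} - \frac{26}{25}\right) \left(-18\right) = -48 + \frac{21}{100} \left(-18\right) = -48 - \frac{189}{50} = - \frac{2589}{50}$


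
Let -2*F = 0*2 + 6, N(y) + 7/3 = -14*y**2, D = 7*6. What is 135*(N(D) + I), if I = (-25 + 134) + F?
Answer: -3319965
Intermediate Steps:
D = 42
N(y) = -7/3 - 14*y**2
F = -3 (F = -(0*2 + 6)/2 = -(0 + 6)/2 = -1/2*6 = -3)
I = 106 (I = (-25 + 134) - 3 = 109 - 3 = 106)
135*(N(D) + I) = 135*((-7/3 - 14*42**2) + 106) = 135*((-7/3 - 14*1764) + 106) = 135*((-7/3 - 24696) + 106) = 135*(-74095/3 + 106) = 135*(-73777/3) = -3319965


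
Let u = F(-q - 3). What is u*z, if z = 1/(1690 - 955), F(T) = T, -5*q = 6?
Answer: -3/1225 ≈ -0.0024490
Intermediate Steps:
q = -6/5 (q = -⅕*6 = -6/5 ≈ -1.2000)
z = 1/735 ≈ 0.0013605
u = -9/5 (u = -1*(-6/5) - 3 = 6/5 - 3 = -9/5 ≈ -1.8000)
u*z = -9/5*1/735 = -3/1225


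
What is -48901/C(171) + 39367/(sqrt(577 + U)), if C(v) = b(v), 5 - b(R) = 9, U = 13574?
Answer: 48901/4 + 39367*sqrt(14151)/14151 ≈ 12556.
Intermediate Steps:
b(R) = -4 (b(R) = 5 - 1*9 = 5 - 9 = -4)
C(v) = -4
-48901/C(171) + 39367/(sqrt(577 + U)) = -48901/(-4) + 39367/(sqrt(577 + 13574)) = -48901*(-1/4) + 39367/(sqrt(14151)) = 48901/4 + 39367*(sqrt(14151)/14151) = 48901/4 + 39367*sqrt(14151)/14151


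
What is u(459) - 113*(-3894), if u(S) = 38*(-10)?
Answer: 439642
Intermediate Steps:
u(S) = -380
u(459) - 113*(-3894) = -380 - 113*(-3894) = -380 + 440022 = 439642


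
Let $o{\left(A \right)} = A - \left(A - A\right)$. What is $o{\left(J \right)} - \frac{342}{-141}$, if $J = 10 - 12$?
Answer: $\frac{20}{47} \approx 0.42553$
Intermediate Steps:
$J = -2$ ($J = 10 - 12 = -2$)
$o{\left(A \right)} = A$ ($o{\left(A \right)} = A - 0 = A + 0 = A$)
$o{\left(J \right)} - \frac{342}{-141} = -2 - \frac{342}{-141} = -2 - - \frac{114}{47} = -2 + \frac{114}{47} = \frac{20}{47}$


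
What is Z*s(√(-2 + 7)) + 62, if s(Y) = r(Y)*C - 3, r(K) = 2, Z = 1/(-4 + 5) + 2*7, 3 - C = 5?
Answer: -43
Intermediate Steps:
C = -2 (C = 3 - 1*5 = 3 - 5 = -2)
Z = 15 (Z = 1/1 + 14 = 1 + 14 = 15)
s(Y) = -7 (s(Y) = 2*(-2) - 3 = -4 - 3 = -7)
Z*s(√(-2 + 7)) + 62 = 15*(-7) + 62 = -105 + 62 = -43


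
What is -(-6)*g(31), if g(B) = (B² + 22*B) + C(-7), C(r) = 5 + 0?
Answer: 9888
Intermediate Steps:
C(r) = 5
g(B) = 5 + B² + 22*B (g(B) = (B² + 22*B) + 5 = 5 + B² + 22*B)
-(-6)*g(31) = -(-6)*(5 + 31² + 22*31) = -(-6)*(5 + 961 + 682) = -(-6)*1648 = -6*(-1648) = 9888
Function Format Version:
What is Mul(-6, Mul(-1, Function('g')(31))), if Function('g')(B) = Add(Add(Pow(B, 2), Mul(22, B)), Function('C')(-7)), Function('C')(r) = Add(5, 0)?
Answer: 9888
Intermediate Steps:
Function('C')(r) = 5
Function('g')(B) = Add(5, Pow(B, 2), Mul(22, B)) (Function('g')(B) = Add(Add(Pow(B, 2), Mul(22, B)), 5) = Add(5, Pow(B, 2), Mul(22, B)))
Mul(-6, Mul(-1, Function('g')(31))) = Mul(-6, Mul(-1, Add(5, Pow(31, 2), Mul(22, 31)))) = Mul(-6, Mul(-1, Add(5, 961, 682))) = Mul(-6, Mul(-1, 1648)) = Mul(-6, -1648) = 9888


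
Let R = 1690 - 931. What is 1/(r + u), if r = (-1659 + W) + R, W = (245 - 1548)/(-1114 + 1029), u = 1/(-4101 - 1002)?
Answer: -433755/383730376 ≈ -0.0011304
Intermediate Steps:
R = 759
u = -1/5103 (u = 1/(-5103) = -1/5103 ≈ -0.00019596)
W = 1303/85 (W = -1303/(-85) = -1303*(-1/85) = 1303/85 ≈ 15.329)
r = -75197/85 (r = (-1659 + 1303/85) + 759 = -139712/85 + 759 = -75197/85 ≈ -884.67)
1/(r + u) = 1/(-75197/85 - 1/5103) = 1/(-383730376/433755) = -433755/383730376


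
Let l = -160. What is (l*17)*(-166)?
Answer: 451520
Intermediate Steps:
(l*17)*(-166) = -160*17*(-166) = -2720*(-166) = 451520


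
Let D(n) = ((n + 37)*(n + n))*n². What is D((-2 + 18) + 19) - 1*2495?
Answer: 6171505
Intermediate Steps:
D(n) = 2*n³*(37 + n) (D(n) = ((37 + n)*(2*n))*n² = (2*n*(37 + n))*n² = 2*n³*(37 + n))
D((-2 + 18) + 19) - 1*2495 = 2*((-2 + 18) + 19)³*(37 + ((-2 + 18) + 19)) - 1*2495 = 2*(16 + 19)³*(37 + (16 + 19)) - 2495 = 2*35³*(37 + 35) - 2495 = 2*42875*72 - 2495 = 6174000 - 2495 = 6171505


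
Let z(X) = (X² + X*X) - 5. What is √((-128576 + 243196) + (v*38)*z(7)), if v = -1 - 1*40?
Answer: I*√30274 ≈ 173.99*I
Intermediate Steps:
v = -41 (v = -1 - 40 = -41)
z(X) = -5 + 2*X² (z(X) = (X² + X²) - 5 = 2*X² - 5 = -5 + 2*X²)
√((-128576 + 243196) + (v*38)*z(7)) = √((-128576 + 243196) + (-41*38)*(-5 + 2*7²)) = √(114620 - 1558*(-5 + 2*49)) = √(114620 - 1558*(-5 + 98)) = √(114620 - 1558*93) = √(114620 - 144894) = √(-30274) = I*√30274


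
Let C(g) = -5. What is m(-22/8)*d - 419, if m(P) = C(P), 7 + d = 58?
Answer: -674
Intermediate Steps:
d = 51 (d = -7 + 58 = 51)
m(P) = -5
m(-22/8)*d - 419 = -5*51 - 419 = -255 - 419 = -674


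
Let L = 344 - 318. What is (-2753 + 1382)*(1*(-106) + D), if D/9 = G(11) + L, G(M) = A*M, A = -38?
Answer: 4982214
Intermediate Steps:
L = 26
G(M) = -38*M
D = -3528 (D = 9*(-38*11 + 26) = 9*(-418 + 26) = 9*(-392) = -3528)
(-2753 + 1382)*(1*(-106) + D) = (-2753 + 1382)*(1*(-106) - 3528) = -1371*(-106 - 3528) = -1371*(-3634) = 4982214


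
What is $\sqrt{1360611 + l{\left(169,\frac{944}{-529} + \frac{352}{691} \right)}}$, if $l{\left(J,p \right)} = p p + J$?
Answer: $\frac{2 \sqrt{45456488546811899}}{365539} \approx 1166.5$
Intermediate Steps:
$l{\left(J,p \right)} = J + p^{2}$ ($l{\left(J,p \right)} = p^{2} + J = J + p^{2}$)
$\sqrt{1360611 + l{\left(169,\frac{944}{-529} + \frac{352}{691} \right)}} = \sqrt{1360611 + \left(169 + \left(\frac{944}{-529} + \frac{352}{691}\right)^{2}\right)} = \sqrt{1360611 + \left(169 + \left(944 \left(- \frac{1}{529}\right) + 352 \cdot \frac{1}{691}\right)^{2}\right)} = \sqrt{1360611 + \left(169 + \left(- \frac{944}{529} + \frac{352}{691}\right)^{2}\right)} = \sqrt{1360611 + \left(169 + \left(- \frac{466096}{365539}\right)^{2}\right)} = \sqrt{1360611 + \left(169 + \frac{217245481216}{133618760521}\right)} = \sqrt{1360611 + \frac{22798816009265}{133618760521}} = \sqrt{\frac{181825954187247596}{133618760521}} = \frac{2 \sqrt{45456488546811899}}{365539}$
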